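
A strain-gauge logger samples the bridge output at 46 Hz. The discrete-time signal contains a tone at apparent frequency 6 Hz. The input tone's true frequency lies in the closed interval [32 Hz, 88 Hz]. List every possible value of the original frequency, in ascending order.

40 Hz, 52 Hz, 86 Hz

Frequencies that alias to 6 Hz are k·fs ± 6 Hz for integer k ≥ 0.
k=0: 6 Hz.
k=1: 40 Hz, 52 Hz.
k=2: 86 Hz, 98 Hz.
k=3: 132 Hz, 144 Hz.
Within [32 Hz, 88 Hz]: 40 Hz, 52 Hz, 86 Hz.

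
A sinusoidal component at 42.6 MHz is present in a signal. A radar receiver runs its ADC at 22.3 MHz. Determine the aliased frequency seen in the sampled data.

2 MHz

42.6 MHz mod fs = 20.3 MHz.
20.3 MHz > fs/2 = 11.15 MHz, folds to fs − 20.3 MHz = 2 MHz.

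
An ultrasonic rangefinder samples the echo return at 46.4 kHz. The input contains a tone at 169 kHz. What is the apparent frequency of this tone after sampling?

16.6 kHz

169 kHz mod fs = 29.8 kHz.
29.8 kHz > fs/2 = 23.2 kHz, folds to fs − 29.8 kHz = 16.6 kHz.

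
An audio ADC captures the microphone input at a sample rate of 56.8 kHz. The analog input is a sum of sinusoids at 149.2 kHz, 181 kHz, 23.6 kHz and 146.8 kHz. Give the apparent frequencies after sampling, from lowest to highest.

10.6 kHz, 21.2 kHz, 23.6 kHz

fs/2 = 28.4 kHz.
149.2 kHz mod fs = 35.6 kHz.
35.6 kHz > fs/2 = 28.4 kHz, folds to fs − 35.6 kHz = 21.2 kHz.
181 kHz mod fs = 10.6 kHz.
10.6 kHz ≤ fs/2 = 28.4 kHz, appears at 10.6 kHz.
23.6 kHz ≤ fs/2 = 28.4 kHz, passes unchanged.
146.8 kHz mod fs = 33.2 kHz.
33.2 kHz > fs/2 = 28.4 kHz, folds to fs − 33.2 kHz = 23.6 kHz.
Distinct values: {10.6 kHz, 21.2 kHz, 23.6 kHz}.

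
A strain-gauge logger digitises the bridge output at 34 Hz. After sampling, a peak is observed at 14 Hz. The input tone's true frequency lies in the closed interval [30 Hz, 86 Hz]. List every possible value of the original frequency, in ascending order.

48 Hz, 54 Hz, 82 Hz

Frequencies that alias to 14 Hz are k·fs ± 14 Hz for integer k ≥ 0.
k=0: 14 Hz.
k=1: 20 Hz, 48 Hz.
k=2: 54 Hz, 82 Hz.
k=3: 88 Hz, 116 Hz.
Within [30 Hz, 86 Hz]: 48 Hz, 54 Hz, 82 Hz.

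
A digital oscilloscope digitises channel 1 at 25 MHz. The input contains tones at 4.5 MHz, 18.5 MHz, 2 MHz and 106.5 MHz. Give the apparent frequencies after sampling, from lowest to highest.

fs/2 = 12.5 MHz.
4.5 MHz ≤ fs/2 = 12.5 MHz, passes unchanged.
18.5 MHz > fs/2 = 12.5 MHz, folds to fs − 18.5 MHz = 6.5 MHz.
2 MHz ≤ fs/2 = 12.5 MHz, passes unchanged.
106.5 MHz mod fs = 6.5 MHz.
6.5 MHz ≤ fs/2 = 12.5 MHz, appears at 6.5 MHz.
Distinct values: {2 MHz, 4.5 MHz, 6.5 MHz}.

2 MHz, 4.5 MHz, 6.5 MHz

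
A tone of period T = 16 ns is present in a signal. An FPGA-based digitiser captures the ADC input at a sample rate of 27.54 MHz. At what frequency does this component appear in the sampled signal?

7.42 MHz

T = 16 ns → f = 1/T = 62.5 MHz.
62.5 MHz mod fs = 7.42 MHz.
7.42 MHz ≤ fs/2 = 13.77 MHz, appears at 7.42 MHz.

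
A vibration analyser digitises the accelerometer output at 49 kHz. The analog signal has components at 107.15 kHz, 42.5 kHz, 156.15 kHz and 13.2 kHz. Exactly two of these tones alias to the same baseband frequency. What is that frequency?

fs/2 = 24.5 kHz.
107.15 kHz mod fs = 9.15 kHz.
9.15 kHz ≤ fs/2 = 24.5 kHz, appears at 9.15 kHz.
42.5 kHz > fs/2 = 24.5 kHz, folds to fs − 42.5 kHz = 6.5 kHz.
156.15 kHz mod fs = 9.15 kHz.
9.15 kHz ≤ fs/2 = 24.5 kHz, appears at 9.15 kHz.
13.2 kHz ≤ fs/2 = 24.5 kHz, passes unchanged.
107.15 kHz and 156.15 kHz both map to 9.15 kHz.

9.15 kHz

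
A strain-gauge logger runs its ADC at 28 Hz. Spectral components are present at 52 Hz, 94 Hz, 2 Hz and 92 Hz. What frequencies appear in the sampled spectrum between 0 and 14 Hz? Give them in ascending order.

fs/2 = 14 Hz.
52 Hz mod fs = 24 Hz.
24 Hz > fs/2 = 14 Hz, folds to fs − 24 Hz = 4 Hz.
94 Hz mod fs = 10 Hz.
10 Hz ≤ fs/2 = 14 Hz, appears at 10 Hz.
2 Hz ≤ fs/2 = 14 Hz, passes unchanged.
92 Hz mod fs = 8 Hz.
8 Hz ≤ fs/2 = 14 Hz, appears at 8 Hz.
Distinct values: {2 Hz, 4 Hz, 8 Hz, 10 Hz}.

2 Hz, 4 Hz, 8 Hz, 10 Hz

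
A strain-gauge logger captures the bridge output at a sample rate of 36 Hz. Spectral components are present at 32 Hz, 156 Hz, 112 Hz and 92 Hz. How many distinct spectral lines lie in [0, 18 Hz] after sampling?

3

fs/2 = 18 Hz.
32 Hz > fs/2 = 18 Hz, folds to fs − 32 Hz = 4 Hz.
156 Hz mod fs = 12 Hz.
12 Hz ≤ fs/2 = 18 Hz, appears at 12 Hz.
112 Hz mod fs = 4 Hz.
4 Hz ≤ fs/2 = 18 Hz, appears at 4 Hz.
92 Hz mod fs = 20 Hz.
20 Hz > fs/2 = 18 Hz, folds to fs − 20 Hz = 16 Hz.
Distinct values: {4 Hz, 12 Hz, 16 Hz} → 3.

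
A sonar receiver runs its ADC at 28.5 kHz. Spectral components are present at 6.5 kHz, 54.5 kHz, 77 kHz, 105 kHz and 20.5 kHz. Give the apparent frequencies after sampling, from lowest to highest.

fs/2 = 14.25 kHz.
6.5 kHz ≤ fs/2 = 14.25 kHz, passes unchanged.
54.5 kHz mod fs = 26 kHz.
26 kHz > fs/2 = 14.25 kHz, folds to fs − 26 kHz = 2.5 kHz.
77 kHz mod fs = 20 kHz.
20 kHz > fs/2 = 14.25 kHz, folds to fs − 20 kHz = 8.5 kHz.
105 kHz mod fs = 19.5 kHz.
19.5 kHz > fs/2 = 14.25 kHz, folds to fs − 19.5 kHz = 9 kHz.
20.5 kHz > fs/2 = 14.25 kHz, folds to fs − 20.5 kHz = 8 kHz.
Distinct values: {2.5 kHz, 6.5 kHz, 8 kHz, 8.5 kHz, 9 kHz}.

2.5 kHz, 6.5 kHz, 8 kHz, 8.5 kHz, 9 kHz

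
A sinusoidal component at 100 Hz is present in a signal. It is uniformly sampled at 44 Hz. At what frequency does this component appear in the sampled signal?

100 Hz mod fs = 12 Hz.
12 Hz ≤ fs/2 = 22 Hz, appears at 12 Hz.

12 Hz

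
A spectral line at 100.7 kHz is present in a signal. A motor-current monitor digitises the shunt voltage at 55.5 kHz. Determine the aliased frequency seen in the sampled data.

10.3 kHz

100.7 kHz mod fs = 45.2 kHz.
45.2 kHz > fs/2 = 27.75 kHz, folds to fs − 45.2 kHz = 10.3 kHz.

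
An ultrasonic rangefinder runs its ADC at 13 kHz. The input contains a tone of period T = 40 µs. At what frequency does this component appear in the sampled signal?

T = 40 µs → f = 1/T = 25 kHz.
25 kHz mod fs = 12 kHz.
12 kHz > fs/2 = 6.5 kHz, folds to fs − 12 kHz = 1 kHz.

1 kHz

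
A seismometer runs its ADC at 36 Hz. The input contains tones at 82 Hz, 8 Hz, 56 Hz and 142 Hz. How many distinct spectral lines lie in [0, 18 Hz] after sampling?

fs/2 = 18 Hz.
82 Hz mod fs = 10 Hz.
10 Hz ≤ fs/2 = 18 Hz, appears at 10 Hz.
8 Hz ≤ fs/2 = 18 Hz, passes unchanged.
56 Hz mod fs = 20 Hz.
20 Hz > fs/2 = 18 Hz, folds to fs − 20 Hz = 16 Hz.
142 Hz mod fs = 34 Hz.
34 Hz > fs/2 = 18 Hz, folds to fs − 34 Hz = 2 Hz.
Distinct values: {2 Hz, 8 Hz, 10 Hz, 16 Hz} → 4.

4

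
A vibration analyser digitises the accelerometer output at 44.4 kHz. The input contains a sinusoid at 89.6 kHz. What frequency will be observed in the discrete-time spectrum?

89.6 kHz mod fs = 0.8 kHz.
0.8 kHz ≤ fs/2 = 22.2 kHz, appears at 0.8 kHz.

0.8 kHz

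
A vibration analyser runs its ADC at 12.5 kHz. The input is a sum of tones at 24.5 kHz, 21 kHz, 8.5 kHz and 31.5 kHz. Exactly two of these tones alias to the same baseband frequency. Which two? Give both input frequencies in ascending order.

8.5 kHz, 21 kHz

fs/2 = 6.25 kHz.
24.5 kHz mod fs = 12 kHz.
12 kHz > fs/2 = 6.25 kHz, folds to fs − 12 kHz = 0.5 kHz.
21 kHz mod fs = 8.5 kHz.
8.5 kHz > fs/2 = 6.25 kHz, folds to fs − 8.5 kHz = 4 kHz.
8.5 kHz > fs/2 = 6.25 kHz, folds to fs − 8.5 kHz = 4 kHz.
31.5 kHz mod fs = 6.5 kHz.
6.5 kHz > fs/2 = 6.25 kHz, folds to fs − 6.5 kHz = 6 kHz.
8.5 kHz and 21 kHz both map to 4 kHz.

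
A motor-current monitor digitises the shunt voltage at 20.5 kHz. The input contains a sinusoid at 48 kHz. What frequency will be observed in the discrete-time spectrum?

7 kHz

48 kHz mod fs = 7 kHz.
7 kHz ≤ fs/2 = 10.25 kHz, appears at 7 kHz.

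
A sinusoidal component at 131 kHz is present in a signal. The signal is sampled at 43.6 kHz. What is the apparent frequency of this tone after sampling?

0.2 kHz

131 kHz mod fs = 0.2 kHz.
0.2 kHz ≤ fs/2 = 21.8 kHz, appears at 0.2 kHz.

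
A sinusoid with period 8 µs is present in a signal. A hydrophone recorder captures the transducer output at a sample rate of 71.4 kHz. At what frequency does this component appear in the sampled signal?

17.8 kHz

T = 8 µs → f = 1/T = 125 kHz.
125 kHz mod fs = 53.6 kHz.
53.6 kHz > fs/2 = 35.7 kHz, folds to fs − 53.6 kHz = 17.8 kHz.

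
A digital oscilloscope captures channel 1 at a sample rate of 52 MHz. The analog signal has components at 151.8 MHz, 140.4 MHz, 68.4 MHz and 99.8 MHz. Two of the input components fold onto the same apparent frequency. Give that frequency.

4.2 MHz

fs/2 = 26 MHz.
151.8 MHz mod fs = 47.8 MHz.
47.8 MHz > fs/2 = 26 MHz, folds to fs − 47.8 MHz = 4.2 MHz.
140.4 MHz mod fs = 36.4 MHz.
36.4 MHz > fs/2 = 26 MHz, folds to fs − 36.4 MHz = 15.6 MHz.
68.4 MHz mod fs = 16.4 MHz.
16.4 MHz ≤ fs/2 = 26 MHz, appears at 16.4 MHz.
99.8 MHz mod fs = 47.8 MHz.
47.8 MHz > fs/2 = 26 MHz, folds to fs − 47.8 MHz = 4.2 MHz.
99.8 MHz and 151.8 MHz both map to 4.2 MHz.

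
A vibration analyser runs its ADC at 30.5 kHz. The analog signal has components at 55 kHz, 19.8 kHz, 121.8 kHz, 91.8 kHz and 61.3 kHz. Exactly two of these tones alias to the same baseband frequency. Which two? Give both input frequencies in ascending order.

fs/2 = 15.25 kHz.
55 kHz mod fs = 24.5 kHz.
24.5 kHz > fs/2 = 15.25 kHz, folds to fs − 24.5 kHz = 6 kHz.
19.8 kHz > fs/2 = 15.25 kHz, folds to fs − 19.8 kHz = 10.7 kHz.
121.8 kHz mod fs = 30.3 kHz.
30.3 kHz > fs/2 = 15.25 kHz, folds to fs − 30.3 kHz = 0.2 kHz.
91.8 kHz mod fs = 0.3 kHz.
0.3 kHz ≤ fs/2 = 15.25 kHz, appears at 0.3 kHz.
61.3 kHz mod fs = 0.3 kHz.
0.3 kHz ≤ fs/2 = 15.25 kHz, appears at 0.3 kHz.
61.3 kHz and 91.8 kHz both map to 0.3 kHz.

61.3 kHz, 91.8 kHz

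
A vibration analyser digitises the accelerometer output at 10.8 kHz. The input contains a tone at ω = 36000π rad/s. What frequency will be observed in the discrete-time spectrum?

ω = 36000π rad/s → f = ω/(2π) = 18000 Hz = 18 kHz.
18 kHz mod fs = 7.2 kHz.
7.2 kHz > fs/2 = 5.4 kHz, folds to fs − 7.2 kHz = 3.6 kHz.

3.6 kHz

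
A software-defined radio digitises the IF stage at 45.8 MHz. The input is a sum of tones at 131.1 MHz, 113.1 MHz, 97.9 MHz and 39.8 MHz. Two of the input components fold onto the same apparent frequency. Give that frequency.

fs/2 = 22.9 MHz.
131.1 MHz mod fs = 39.5 MHz.
39.5 MHz > fs/2 = 22.9 MHz, folds to fs − 39.5 MHz = 6.3 MHz.
113.1 MHz mod fs = 21.5 MHz.
21.5 MHz ≤ fs/2 = 22.9 MHz, appears at 21.5 MHz.
97.9 MHz mod fs = 6.3 MHz.
6.3 MHz ≤ fs/2 = 22.9 MHz, appears at 6.3 MHz.
39.8 MHz > fs/2 = 22.9 MHz, folds to fs − 39.8 MHz = 6 MHz.
97.9 MHz and 131.1 MHz both map to 6.3 MHz.

6.3 MHz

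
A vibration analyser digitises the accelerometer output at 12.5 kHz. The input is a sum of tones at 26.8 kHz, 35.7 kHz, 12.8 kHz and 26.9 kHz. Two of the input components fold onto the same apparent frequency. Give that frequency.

fs/2 = 6.25 kHz.
26.8 kHz mod fs = 1.8 kHz.
1.8 kHz ≤ fs/2 = 6.25 kHz, appears at 1.8 kHz.
35.7 kHz mod fs = 10.7 kHz.
10.7 kHz > fs/2 = 6.25 kHz, folds to fs − 10.7 kHz = 1.8 kHz.
12.8 kHz mod fs = 0.3 kHz.
0.3 kHz ≤ fs/2 = 6.25 kHz, appears at 0.3 kHz.
26.9 kHz mod fs = 1.9 kHz.
1.9 kHz ≤ fs/2 = 6.25 kHz, appears at 1.9 kHz.
26.8 kHz and 35.7 kHz both map to 1.8 kHz.

1.8 kHz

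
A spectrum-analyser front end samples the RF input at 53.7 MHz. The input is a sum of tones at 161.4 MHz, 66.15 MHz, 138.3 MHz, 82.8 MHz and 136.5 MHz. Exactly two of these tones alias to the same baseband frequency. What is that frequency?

fs/2 = 26.85 MHz.
161.4 MHz mod fs = 0.3 MHz.
0.3 MHz ≤ fs/2 = 26.85 MHz, appears at 0.3 MHz.
66.15 MHz mod fs = 12.45 MHz.
12.45 MHz ≤ fs/2 = 26.85 MHz, appears at 12.45 MHz.
138.3 MHz mod fs = 30.9 MHz.
30.9 MHz > fs/2 = 26.85 MHz, folds to fs − 30.9 MHz = 22.8 MHz.
82.8 MHz mod fs = 29.1 MHz.
29.1 MHz > fs/2 = 26.85 MHz, folds to fs − 29.1 MHz = 24.6 MHz.
136.5 MHz mod fs = 29.1 MHz.
29.1 MHz > fs/2 = 26.85 MHz, folds to fs − 29.1 MHz = 24.6 MHz.
82.8 MHz and 136.5 MHz both map to 24.6 MHz.

24.6 MHz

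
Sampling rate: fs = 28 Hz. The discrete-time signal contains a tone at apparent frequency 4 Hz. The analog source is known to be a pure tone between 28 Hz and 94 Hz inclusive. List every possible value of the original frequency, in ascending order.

32 Hz, 52 Hz, 60 Hz, 80 Hz, 88 Hz

Frequencies that alias to 4 Hz are k·fs ± 4 Hz for integer k ≥ 0.
k=0: 4 Hz.
k=1: 24 Hz, 32 Hz.
k=2: 52 Hz, 60 Hz.
k=3: 80 Hz, 88 Hz.
k=4: 108 Hz, 116 Hz.
Within [28 Hz, 94 Hz]: 32 Hz, 52 Hz, 60 Hz, 80 Hz, 88 Hz.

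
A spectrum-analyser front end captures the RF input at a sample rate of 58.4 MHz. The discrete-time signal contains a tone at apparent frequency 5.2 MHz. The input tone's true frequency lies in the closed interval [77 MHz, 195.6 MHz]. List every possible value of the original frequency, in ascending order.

Frequencies that alias to 5.2 MHz are k·fs ± 5.2 MHz for integer k ≥ 0.
k=0: 5.2 MHz.
k=1: 53.2 MHz, 63.6 MHz.
k=2: 111.6 MHz, 122 MHz.
k=3: 170 MHz, 180.4 MHz.
k=4: 228.4 MHz, 238.8 MHz.
Within [77 MHz, 195.6 MHz]: 111.6 MHz, 122 MHz, 170 MHz, 180.4 MHz.

111.6 MHz, 122 MHz, 170 MHz, 180.4 MHz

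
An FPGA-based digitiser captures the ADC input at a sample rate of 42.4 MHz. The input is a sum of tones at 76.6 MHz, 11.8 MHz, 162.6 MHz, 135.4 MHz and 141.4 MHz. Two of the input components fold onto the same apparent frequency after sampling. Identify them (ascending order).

fs/2 = 21.2 MHz.
76.6 MHz mod fs = 34.2 MHz.
34.2 MHz > fs/2 = 21.2 MHz, folds to fs − 34.2 MHz = 8.2 MHz.
11.8 MHz ≤ fs/2 = 21.2 MHz, passes unchanged.
162.6 MHz mod fs = 35.4 MHz.
35.4 MHz > fs/2 = 21.2 MHz, folds to fs − 35.4 MHz = 7 MHz.
135.4 MHz mod fs = 8.2 MHz.
8.2 MHz ≤ fs/2 = 21.2 MHz, appears at 8.2 MHz.
141.4 MHz mod fs = 14.2 MHz.
14.2 MHz ≤ fs/2 = 21.2 MHz, appears at 14.2 MHz.
76.6 MHz and 135.4 MHz both map to 8.2 MHz.

76.6 MHz, 135.4 MHz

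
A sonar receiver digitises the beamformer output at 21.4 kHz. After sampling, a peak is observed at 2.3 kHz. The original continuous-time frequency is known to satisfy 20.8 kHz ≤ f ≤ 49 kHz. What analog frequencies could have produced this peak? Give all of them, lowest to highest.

Frequencies that alias to 2.3 kHz are k·fs ± 2.3 kHz for integer k ≥ 0.
k=0: 2.3 kHz.
k=1: 19.1 kHz, 23.7 kHz.
k=2: 40.5 kHz, 45.1 kHz.
k=3: 61.9 kHz, 66.5 kHz.
Within [20.8 kHz, 49 kHz]: 23.7 kHz, 40.5 kHz, 45.1 kHz.

23.7 kHz, 40.5 kHz, 45.1 kHz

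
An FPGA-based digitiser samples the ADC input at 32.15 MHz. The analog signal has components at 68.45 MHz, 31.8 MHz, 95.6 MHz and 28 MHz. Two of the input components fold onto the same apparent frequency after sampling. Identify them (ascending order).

28 MHz, 68.45 MHz

fs/2 = 16.075 MHz.
68.45 MHz mod fs = 4.15 MHz.
4.15 MHz ≤ fs/2 = 16.075 MHz, appears at 4.15 MHz.
31.8 MHz > fs/2 = 16.075 MHz, folds to fs − 31.8 MHz = 0.35 MHz.
95.6 MHz mod fs = 31.3 MHz.
31.3 MHz > fs/2 = 16.075 MHz, folds to fs − 31.3 MHz = 0.85 MHz.
28 MHz > fs/2 = 16.075 MHz, folds to fs − 28 MHz = 4.15 MHz.
28 MHz and 68.45 MHz both map to 4.15 MHz.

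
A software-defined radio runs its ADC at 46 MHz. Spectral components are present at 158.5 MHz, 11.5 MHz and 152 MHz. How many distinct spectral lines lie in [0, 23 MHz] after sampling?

3

fs/2 = 23 MHz.
158.5 MHz mod fs = 20.5 MHz.
20.5 MHz ≤ fs/2 = 23 MHz, appears at 20.5 MHz.
11.5 MHz ≤ fs/2 = 23 MHz, passes unchanged.
152 MHz mod fs = 14 MHz.
14 MHz ≤ fs/2 = 23 MHz, appears at 14 MHz.
Distinct values: {11.5 MHz, 14 MHz, 20.5 MHz} → 3.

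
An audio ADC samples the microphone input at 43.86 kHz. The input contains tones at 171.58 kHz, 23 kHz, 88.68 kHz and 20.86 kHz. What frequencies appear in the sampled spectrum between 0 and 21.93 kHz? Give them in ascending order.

0.96 kHz, 3.86 kHz, 20.86 kHz

fs/2 = 21.93 kHz.
171.58 kHz mod fs = 40 kHz.
40 kHz > fs/2 = 21.93 kHz, folds to fs − 40 kHz = 3.86 kHz.
23 kHz > fs/2 = 21.93 kHz, folds to fs − 23 kHz = 20.86 kHz.
88.68 kHz mod fs = 0.96 kHz.
0.96 kHz ≤ fs/2 = 21.93 kHz, appears at 0.96 kHz.
20.86 kHz ≤ fs/2 = 21.93 kHz, passes unchanged.
Distinct values: {0.96 kHz, 3.86 kHz, 20.86 kHz}.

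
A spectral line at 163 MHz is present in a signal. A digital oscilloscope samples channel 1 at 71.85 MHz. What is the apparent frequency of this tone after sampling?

19.3 MHz

163 MHz mod fs = 19.3 MHz.
19.3 MHz ≤ fs/2 = 35.925 MHz, appears at 19.3 MHz.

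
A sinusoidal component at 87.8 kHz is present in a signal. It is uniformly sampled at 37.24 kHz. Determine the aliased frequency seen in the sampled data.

87.8 kHz mod fs = 13.32 kHz.
13.32 kHz ≤ fs/2 = 18.62 kHz, appears at 13.32 kHz.

13.32 kHz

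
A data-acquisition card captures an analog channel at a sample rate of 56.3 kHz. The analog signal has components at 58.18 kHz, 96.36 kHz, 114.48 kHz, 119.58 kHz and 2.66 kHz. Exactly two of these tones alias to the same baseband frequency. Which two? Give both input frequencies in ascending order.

fs/2 = 28.15 kHz.
58.18 kHz mod fs = 1.88 kHz.
1.88 kHz ≤ fs/2 = 28.15 kHz, appears at 1.88 kHz.
96.36 kHz mod fs = 40.06 kHz.
40.06 kHz > fs/2 = 28.15 kHz, folds to fs − 40.06 kHz = 16.24 kHz.
114.48 kHz mod fs = 1.88 kHz.
1.88 kHz ≤ fs/2 = 28.15 kHz, appears at 1.88 kHz.
119.58 kHz mod fs = 6.98 kHz.
6.98 kHz ≤ fs/2 = 28.15 kHz, appears at 6.98 kHz.
2.66 kHz ≤ fs/2 = 28.15 kHz, passes unchanged.
58.18 kHz and 114.48 kHz both map to 1.88 kHz.

58.18 kHz, 114.48 kHz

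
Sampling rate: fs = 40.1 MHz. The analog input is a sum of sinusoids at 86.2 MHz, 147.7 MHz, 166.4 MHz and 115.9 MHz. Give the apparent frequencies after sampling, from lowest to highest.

fs/2 = 20.05 MHz.
86.2 MHz mod fs = 6 MHz.
6 MHz ≤ fs/2 = 20.05 MHz, appears at 6 MHz.
147.7 MHz mod fs = 27.4 MHz.
27.4 MHz > fs/2 = 20.05 MHz, folds to fs − 27.4 MHz = 12.7 MHz.
166.4 MHz mod fs = 6 MHz.
6 MHz ≤ fs/2 = 20.05 MHz, appears at 6 MHz.
115.9 MHz mod fs = 35.7 MHz.
35.7 MHz > fs/2 = 20.05 MHz, folds to fs − 35.7 MHz = 4.4 MHz.
Distinct values: {4.4 MHz, 6 MHz, 12.7 MHz}.

4.4 MHz, 6 MHz, 12.7 MHz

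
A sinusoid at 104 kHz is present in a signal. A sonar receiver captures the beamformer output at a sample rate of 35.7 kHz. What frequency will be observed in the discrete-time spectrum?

3.1 kHz

104 kHz mod fs = 32.6 kHz.
32.6 kHz > fs/2 = 17.85 kHz, folds to fs − 32.6 kHz = 3.1 kHz.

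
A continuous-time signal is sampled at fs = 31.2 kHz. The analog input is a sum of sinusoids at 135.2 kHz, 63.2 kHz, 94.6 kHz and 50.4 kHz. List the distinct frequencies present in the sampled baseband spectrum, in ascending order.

0.8 kHz, 1 kHz, 10.4 kHz, 12 kHz

fs/2 = 15.6 kHz.
135.2 kHz mod fs = 10.4 kHz.
10.4 kHz ≤ fs/2 = 15.6 kHz, appears at 10.4 kHz.
63.2 kHz mod fs = 0.8 kHz.
0.8 kHz ≤ fs/2 = 15.6 kHz, appears at 0.8 kHz.
94.6 kHz mod fs = 1 kHz.
1 kHz ≤ fs/2 = 15.6 kHz, appears at 1 kHz.
50.4 kHz mod fs = 19.2 kHz.
19.2 kHz > fs/2 = 15.6 kHz, folds to fs − 19.2 kHz = 12 kHz.
Distinct values: {0.8 kHz, 1 kHz, 10.4 kHz, 12 kHz}.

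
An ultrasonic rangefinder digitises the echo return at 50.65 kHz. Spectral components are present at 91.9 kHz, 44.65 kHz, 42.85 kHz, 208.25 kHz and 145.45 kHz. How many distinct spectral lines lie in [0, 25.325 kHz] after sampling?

5

fs/2 = 25.325 kHz.
91.9 kHz mod fs = 41.25 kHz.
41.25 kHz > fs/2 = 25.325 kHz, folds to fs − 41.25 kHz = 9.4 kHz.
44.65 kHz > fs/2 = 25.325 kHz, folds to fs − 44.65 kHz = 6 kHz.
42.85 kHz > fs/2 = 25.325 kHz, folds to fs − 42.85 kHz = 7.8 kHz.
208.25 kHz mod fs = 5.65 kHz.
5.65 kHz ≤ fs/2 = 25.325 kHz, appears at 5.65 kHz.
145.45 kHz mod fs = 44.15 kHz.
44.15 kHz > fs/2 = 25.325 kHz, folds to fs − 44.15 kHz = 6.5 kHz.
Distinct values: {5.65 kHz, 6 kHz, 6.5 kHz, 7.8 kHz, 9.4 kHz} → 5.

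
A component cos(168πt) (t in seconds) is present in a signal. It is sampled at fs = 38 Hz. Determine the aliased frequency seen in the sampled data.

8 Hz

ω = 168π rad/s → f = ω/(2π) = 84 Hz.
84 Hz mod fs = 8 Hz.
8 Hz ≤ fs/2 = 19 Hz, appears at 8 Hz.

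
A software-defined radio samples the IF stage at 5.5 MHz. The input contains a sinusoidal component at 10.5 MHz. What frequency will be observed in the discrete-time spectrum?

0.5 MHz

10.5 MHz mod fs = 5 MHz.
5 MHz > fs/2 = 2.75 MHz, folds to fs − 5 MHz = 0.5 MHz.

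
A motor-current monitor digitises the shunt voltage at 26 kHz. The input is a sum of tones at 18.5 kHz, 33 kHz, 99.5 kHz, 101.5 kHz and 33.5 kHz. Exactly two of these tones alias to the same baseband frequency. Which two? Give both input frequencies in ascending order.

fs/2 = 13 kHz.
18.5 kHz > fs/2 = 13 kHz, folds to fs − 18.5 kHz = 7.5 kHz.
33 kHz mod fs = 7 kHz.
7 kHz ≤ fs/2 = 13 kHz, appears at 7 kHz.
99.5 kHz mod fs = 21.5 kHz.
21.5 kHz > fs/2 = 13 kHz, folds to fs − 21.5 kHz = 4.5 kHz.
101.5 kHz mod fs = 23.5 kHz.
23.5 kHz > fs/2 = 13 kHz, folds to fs − 23.5 kHz = 2.5 kHz.
33.5 kHz mod fs = 7.5 kHz.
7.5 kHz ≤ fs/2 = 13 kHz, appears at 7.5 kHz.
18.5 kHz and 33.5 kHz both map to 7.5 kHz.

18.5 kHz, 33.5 kHz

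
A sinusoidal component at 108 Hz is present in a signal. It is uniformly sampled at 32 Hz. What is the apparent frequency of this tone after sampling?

12 Hz

108 Hz mod fs = 12 Hz.
12 Hz ≤ fs/2 = 16 Hz, appears at 12 Hz.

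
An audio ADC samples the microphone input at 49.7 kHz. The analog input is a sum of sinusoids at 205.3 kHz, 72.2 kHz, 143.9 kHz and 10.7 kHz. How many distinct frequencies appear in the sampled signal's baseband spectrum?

fs/2 = 24.85 kHz.
205.3 kHz mod fs = 6.5 kHz.
6.5 kHz ≤ fs/2 = 24.85 kHz, appears at 6.5 kHz.
72.2 kHz mod fs = 22.5 kHz.
22.5 kHz ≤ fs/2 = 24.85 kHz, appears at 22.5 kHz.
143.9 kHz mod fs = 44.5 kHz.
44.5 kHz > fs/2 = 24.85 kHz, folds to fs − 44.5 kHz = 5.2 kHz.
10.7 kHz ≤ fs/2 = 24.85 kHz, passes unchanged.
Distinct values: {5.2 kHz, 6.5 kHz, 10.7 kHz, 22.5 kHz} → 4.

4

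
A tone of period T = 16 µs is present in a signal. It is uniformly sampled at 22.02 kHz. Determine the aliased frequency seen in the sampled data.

T = 16 µs → f = 1/T = 62.5 kHz.
62.5 kHz mod fs = 18.46 kHz.
18.46 kHz > fs/2 = 11.01 kHz, folds to fs − 18.46 kHz = 3.56 kHz.

3.56 kHz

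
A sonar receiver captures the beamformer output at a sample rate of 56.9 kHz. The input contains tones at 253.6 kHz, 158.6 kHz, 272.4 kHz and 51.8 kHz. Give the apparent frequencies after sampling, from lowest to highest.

5.1 kHz, 12.1 kHz, 26 kHz

fs/2 = 28.45 kHz.
253.6 kHz mod fs = 26 kHz.
26 kHz ≤ fs/2 = 28.45 kHz, appears at 26 kHz.
158.6 kHz mod fs = 44.8 kHz.
44.8 kHz > fs/2 = 28.45 kHz, folds to fs − 44.8 kHz = 12.1 kHz.
272.4 kHz mod fs = 44.8 kHz.
44.8 kHz > fs/2 = 28.45 kHz, folds to fs − 44.8 kHz = 12.1 kHz.
51.8 kHz > fs/2 = 28.45 kHz, folds to fs − 51.8 kHz = 5.1 kHz.
Distinct values: {5.1 kHz, 12.1 kHz, 26 kHz}.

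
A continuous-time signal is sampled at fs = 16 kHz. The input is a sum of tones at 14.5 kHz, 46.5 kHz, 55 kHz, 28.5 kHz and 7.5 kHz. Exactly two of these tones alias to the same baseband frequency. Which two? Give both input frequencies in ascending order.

fs/2 = 8 kHz.
14.5 kHz > fs/2 = 8 kHz, folds to fs − 14.5 kHz = 1.5 kHz.
46.5 kHz mod fs = 14.5 kHz.
14.5 kHz > fs/2 = 8 kHz, folds to fs − 14.5 kHz = 1.5 kHz.
55 kHz mod fs = 7 kHz.
7 kHz ≤ fs/2 = 8 kHz, appears at 7 kHz.
28.5 kHz mod fs = 12.5 kHz.
12.5 kHz > fs/2 = 8 kHz, folds to fs − 12.5 kHz = 3.5 kHz.
7.5 kHz ≤ fs/2 = 8 kHz, passes unchanged.
14.5 kHz and 46.5 kHz both map to 1.5 kHz.

14.5 kHz, 46.5 kHz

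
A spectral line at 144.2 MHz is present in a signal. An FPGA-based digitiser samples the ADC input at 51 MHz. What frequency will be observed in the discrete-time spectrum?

8.8 MHz

144.2 MHz mod fs = 42.2 MHz.
42.2 MHz > fs/2 = 25.5 MHz, folds to fs − 42.2 MHz = 8.8 MHz.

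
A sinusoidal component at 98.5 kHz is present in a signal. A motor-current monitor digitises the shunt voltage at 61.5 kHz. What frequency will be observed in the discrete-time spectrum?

24.5 kHz

98.5 kHz mod fs = 37 kHz.
37 kHz > fs/2 = 30.75 kHz, folds to fs − 37 kHz = 24.5 kHz.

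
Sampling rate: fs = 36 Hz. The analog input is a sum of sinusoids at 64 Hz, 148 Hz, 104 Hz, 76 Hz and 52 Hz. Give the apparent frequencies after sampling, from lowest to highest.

fs/2 = 18 Hz.
64 Hz mod fs = 28 Hz.
28 Hz > fs/2 = 18 Hz, folds to fs − 28 Hz = 8 Hz.
148 Hz mod fs = 4 Hz.
4 Hz ≤ fs/2 = 18 Hz, appears at 4 Hz.
104 Hz mod fs = 32 Hz.
32 Hz > fs/2 = 18 Hz, folds to fs − 32 Hz = 4 Hz.
76 Hz mod fs = 4 Hz.
4 Hz ≤ fs/2 = 18 Hz, appears at 4 Hz.
52 Hz mod fs = 16 Hz.
16 Hz ≤ fs/2 = 18 Hz, appears at 16 Hz.
Distinct values: {4 Hz, 8 Hz, 16 Hz}.

4 Hz, 8 Hz, 16 Hz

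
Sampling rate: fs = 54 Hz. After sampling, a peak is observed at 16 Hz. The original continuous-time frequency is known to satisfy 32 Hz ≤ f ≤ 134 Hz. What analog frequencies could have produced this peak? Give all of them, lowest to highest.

38 Hz, 70 Hz, 92 Hz, 124 Hz

Frequencies that alias to 16 Hz are k·fs ± 16 Hz for integer k ≥ 0.
k=0: 16 Hz.
k=1: 38 Hz, 70 Hz.
k=2: 92 Hz, 124 Hz.
k=3: 146 Hz, 178 Hz.
Within [32 Hz, 134 Hz]: 38 Hz, 70 Hz, 92 Hz, 124 Hz.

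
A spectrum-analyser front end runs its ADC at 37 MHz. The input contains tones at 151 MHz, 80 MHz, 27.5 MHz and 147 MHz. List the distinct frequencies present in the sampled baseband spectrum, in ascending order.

fs/2 = 18.5 MHz.
151 MHz mod fs = 3 MHz.
3 MHz ≤ fs/2 = 18.5 MHz, appears at 3 MHz.
80 MHz mod fs = 6 MHz.
6 MHz ≤ fs/2 = 18.5 MHz, appears at 6 MHz.
27.5 MHz > fs/2 = 18.5 MHz, folds to fs − 27.5 MHz = 9.5 MHz.
147 MHz mod fs = 36 MHz.
36 MHz > fs/2 = 18.5 MHz, folds to fs − 36 MHz = 1 MHz.
Distinct values: {1 MHz, 3 MHz, 6 MHz, 9.5 MHz}.

1 MHz, 3 MHz, 6 MHz, 9.5 MHz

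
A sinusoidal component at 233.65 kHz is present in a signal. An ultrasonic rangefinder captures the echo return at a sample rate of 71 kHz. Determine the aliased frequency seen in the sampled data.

233.65 kHz mod fs = 20.65 kHz.
20.65 kHz ≤ fs/2 = 35.5 kHz, appears at 20.65 kHz.

20.65 kHz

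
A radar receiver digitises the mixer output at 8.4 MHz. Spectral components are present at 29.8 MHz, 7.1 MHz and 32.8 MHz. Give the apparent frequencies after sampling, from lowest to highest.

0.8 MHz, 1.3 MHz, 3.8 MHz

fs/2 = 4.2 MHz.
29.8 MHz mod fs = 4.6 MHz.
4.6 MHz > fs/2 = 4.2 MHz, folds to fs − 4.6 MHz = 3.8 MHz.
7.1 MHz > fs/2 = 4.2 MHz, folds to fs − 7.1 MHz = 1.3 MHz.
32.8 MHz mod fs = 7.6 MHz.
7.6 MHz > fs/2 = 4.2 MHz, folds to fs − 7.6 MHz = 0.8 MHz.
Distinct values: {0.8 MHz, 1.3 MHz, 3.8 MHz}.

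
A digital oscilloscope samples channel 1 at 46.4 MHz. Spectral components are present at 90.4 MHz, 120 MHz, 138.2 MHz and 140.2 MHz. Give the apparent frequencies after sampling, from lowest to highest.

fs/2 = 23.2 MHz.
90.4 MHz mod fs = 44 MHz.
44 MHz > fs/2 = 23.2 MHz, folds to fs − 44 MHz = 2.4 MHz.
120 MHz mod fs = 27.2 MHz.
27.2 MHz > fs/2 = 23.2 MHz, folds to fs − 27.2 MHz = 19.2 MHz.
138.2 MHz mod fs = 45.4 MHz.
45.4 MHz > fs/2 = 23.2 MHz, folds to fs − 45.4 MHz = 1 MHz.
140.2 MHz mod fs = 1 MHz.
1 MHz ≤ fs/2 = 23.2 MHz, appears at 1 MHz.
Distinct values: {1 MHz, 2.4 MHz, 19.2 MHz}.

1 MHz, 2.4 MHz, 19.2 MHz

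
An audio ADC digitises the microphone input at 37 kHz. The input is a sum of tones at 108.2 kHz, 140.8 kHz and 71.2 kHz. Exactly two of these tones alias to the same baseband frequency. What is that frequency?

fs/2 = 18.5 kHz.
108.2 kHz mod fs = 34.2 kHz.
34.2 kHz > fs/2 = 18.5 kHz, folds to fs − 34.2 kHz = 2.8 kHz.
140.8 kHz mod fs = 29.8 kHz.
29.8 kHz > fs/2 = 18.5 kHz, folds to fs − 29.8 kHz = 7.2 kHz.
71.2 kHz mod fs = 34.2 kHz.
34.2 kHz > fs/2 = 18.5 kHz, folds to fs − 34.2 kHz = 2.8 kHz.
71.2 kHz and 108.2 kHz both map to 2.8 kHz.

2.8 kHz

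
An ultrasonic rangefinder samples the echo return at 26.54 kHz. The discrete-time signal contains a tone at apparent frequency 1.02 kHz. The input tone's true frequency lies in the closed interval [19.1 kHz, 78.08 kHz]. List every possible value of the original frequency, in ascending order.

25.52 kHz, 27.56 kHz, 52.06 kHz, 54.1 kHz

Frequencies that alias to 1.02 kHz are k·fs ± 1.02 kHz for integer k ≥ 0.
k=0: 1.02 kHz.
k=1: 25.52 kHz, 27.56 kHz.
k=2: 52.06 kHz, 54.1 kHz.
k=3: 78.6 kHz, 80.64 kHz.
Within [19.1 kHz, 78.08 kHz]: 25.52 kHz, 27.56 kHz, 52.06 kHz, 54.1 kHz.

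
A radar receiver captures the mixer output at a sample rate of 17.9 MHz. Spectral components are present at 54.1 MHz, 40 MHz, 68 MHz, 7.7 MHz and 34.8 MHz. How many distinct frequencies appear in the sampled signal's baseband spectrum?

fs/2 = 8.95 MHz.
54.1 MHz mod fs = 0.4 MHz.
0.4 MHz ≤ fs/2 = 8.95 MHz, appears at 0.4 MHz.
40 MHz mod fs = 4.2 MHz.
4.2 MHz ≤ fs/2 = 8.95 MHz, appears at 4.2 MHz.
68 MHz mod fs = 14.3 MHz.
14.3 MHz > fs/2 = 8.95 MHz, folds to fs − 14.3 MHz = 3.6 MHz.
7.7 MHz ≤ fs/2 = 8.95 MHz, passes unchanged.
34.8 MHz mod fs = 16.9 MHz.
16.9 MHz > fs/2 = 8.95 MHz, folds to fs − 16.9 MHz = 1 MHz.
Distinct values: {0.4 MHz, 1 MHz, 3.6 MHz, 4.2 MHz, 7.7 MHz} → 5.

5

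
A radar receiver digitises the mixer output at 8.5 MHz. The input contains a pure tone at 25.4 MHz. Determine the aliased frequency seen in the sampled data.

25.4 MHz mod fs = 8.4 MHz.
8.4 MHz > fs/2 = 4.25 MHz, folds to fs − 8.4 MHz = 0.1 MHz.

0.1 MHz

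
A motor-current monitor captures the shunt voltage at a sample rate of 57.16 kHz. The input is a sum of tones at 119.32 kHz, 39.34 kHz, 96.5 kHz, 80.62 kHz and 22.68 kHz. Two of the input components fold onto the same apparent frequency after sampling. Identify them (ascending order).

39.34 kHz, 96.5 kHz

fs/2 = 28.58 kHz.
119.32 kHz mod fs = 5 kHz.
5 kHz ≤ fs/2 = 28.58 kHz, appears at 5 kHz.
39.34 kHz > fs/2 = 28.58 kHz, folds to fs − 39.34 kHz = 17.82 kHz.
96.5 kHz mod fs = 39.34 kHz.
39.34 kHz > fs/2 = 28.58 kHz, folds to fs − 39.34 kHz = 17.82 kHz.
80.62 kHz mod fs = 23.46 kHz.
23.46 kHz ≤ fs/2 = 28.58 kHz, appears at 23.46 kHz.
22.68 kHz ≤ fs/2 = 28.58 kHz, passes unchanged.
39.34 kHz and 96.5 kHz both map to 17.82 kHz.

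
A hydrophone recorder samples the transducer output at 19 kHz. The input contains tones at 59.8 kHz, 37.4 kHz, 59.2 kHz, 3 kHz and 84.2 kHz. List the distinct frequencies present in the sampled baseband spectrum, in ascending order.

0.6 kHz, 2.2 kHz, 2.8 kHz, 3 kHz, 8.2 kHz

fs/2 = 9.5 kHz.
59.8 kHz mod fs = 2.8 kHz.
2.8 kHz ≤ fs/2 = 9.5 kHz, appears at 2.8 kHz.
37.4 kHz mod fs = 18.4 kHz.
18.4 kHz > fs/2 = 9.5 kHz, folds to fs − 18.4 kHz = 0.6 kHz.
59.2 kHz mod fs = 2.2 kHz.
2.2 kHz ≤ fs/2 = 9.5 kHz, appears at 2.2 kHz.
3 kHz ≤ fs/2 = 9.5 kHz, passes unchanged.
84.2 kHz mod fs = 8.2 kHz.
8.2 kHz ≤ fs/2 = 9.5 kHz, appears at 8.2 kHz.
Distinct values: {0.6 kHz, 2.2 kHz, 2.8 kHz, 3 kHz, 8.2 kHz}.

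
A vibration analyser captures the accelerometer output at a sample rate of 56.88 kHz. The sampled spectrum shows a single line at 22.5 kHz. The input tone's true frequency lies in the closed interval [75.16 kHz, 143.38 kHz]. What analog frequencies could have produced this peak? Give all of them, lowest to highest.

Frequencies that alias to 22.5 kHz are k·fs ± 22.5 kHz for integer k ≥ 0.
k=0: 22.5 kHz.
k=1: 34.38 kHz, 79.38 kHz.
k=2: 91.26 kHz, 136.26 kHz.
k=3: 148.14 kHz, 193.14 kHz.
Within [75.16 kHz, 143.38 kHz]: 79.38 kHz, 91.26 kHz, 136.26 kHz.

79.38 kHz, 91.26 kHz, 136.26 kHz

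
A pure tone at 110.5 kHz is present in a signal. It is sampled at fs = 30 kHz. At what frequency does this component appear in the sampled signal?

110.5 kHz mod fs = 20.5 kHz.
20.5 kHz > fs/2 = 15 kHz, folds to fs − 20.5 kHz = 9.5 kHz.

9.5 kHz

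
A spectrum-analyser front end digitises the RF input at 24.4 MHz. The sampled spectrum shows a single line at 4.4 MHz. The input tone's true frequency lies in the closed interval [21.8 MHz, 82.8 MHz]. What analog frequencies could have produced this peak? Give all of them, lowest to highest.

28.8 MHz, 44.4 MHz, 53.2 MHz, 68.8 MHz, 77.6 MHz

Frequencies that alias to 4.4 MHz are k·fs ± 4.4 MHz for integer k ≥ 0.
k=0: 4.4 MHz.
k=1: 20 MHz, 28.8 MHz.
k=2: 44.4 MHz, 53.2 MHz.
k=3: 68.8 MHz, 77.6 MHz.
k=4: 93.2 MHz, 102 MHz.
Within [21.8 MHz, 82.8 MHz]: 28.8 MHz, 44.4 MHz, 53.2 MHz, 68.8 MHz, 77.6 MHz.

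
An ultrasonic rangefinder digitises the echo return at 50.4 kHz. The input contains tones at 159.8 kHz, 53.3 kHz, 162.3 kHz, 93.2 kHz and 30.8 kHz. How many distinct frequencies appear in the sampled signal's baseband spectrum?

fs/2 = 25.2 kHz.
159.8 kHz mod fs = 8.6 kHz.
8.6 kHz ≤ fs/2 = 25.2 kHz, appears at 8.6 kHz.
53.3 kHz mod fs = 2.9 kHz.
2.9 kHz ≤ fs/2 = 25.2 kHz, appears at 2.9 kHz.
162.3 kHz mod fs = 11.1 kHz.
11.1 kHz ≤ fs/2 = 25.2 kHz, appears at 11.1 kHz.
93.2 kHz mod fs = 42.8 kHz.
42.8 kHz > fs/2 = 25.2 kHz, folds to fs − 42.8 kHz = 7.6 kHz.
30.8 kHz > fs/2 = 25.2 kHz, folds to fs − 30.8 kHz = 19.6 kHz.
Distinct values: {2.9 kHz, 7.6 kHz, 8.6 kHz, 11.1 kHz, 19.6 kHz} → 5.

5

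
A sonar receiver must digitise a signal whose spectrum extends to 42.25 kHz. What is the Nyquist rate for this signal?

Nyquist rate = 2 × 42.25 kHz = 84.5 kHz.

84.5 kHz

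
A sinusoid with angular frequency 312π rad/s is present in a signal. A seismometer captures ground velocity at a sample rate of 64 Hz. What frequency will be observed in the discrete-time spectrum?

ω = 312π rad/s → f = ω/(2π) = 156 Hz.
156 Hz mod fs = 28 Hz.
28 Hz ≤ fs/2 = 32 Hz, appears at 28 Hz.

28 Hz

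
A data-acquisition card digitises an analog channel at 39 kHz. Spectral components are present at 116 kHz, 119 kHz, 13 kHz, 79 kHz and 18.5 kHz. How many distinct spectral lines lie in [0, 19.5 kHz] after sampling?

4

fs/2 = 19.5 kHz.
116 kHz mod fs = 38 kHz.
38 kHz > fs/2 = 19.5 kHz, folds to fs − 38 kHz = 1 kHz.
119 kHz mod fs = 2 kHz.
2 kHz ≤ fs/2 = 19.5 kHz, appears at 2 kHz.
13 kHz ≤ fs/2 = 19.5 kHz, passes unchanged.
79 kHz mod fs = 1 kHz.
1 kHz ≤ fs/2 = 19.5 kHz, appears at 1 kHz.
18.5 kHz ≤ fs/2 = 19.5 kHz, passes unchanged.
Distinct values: {1 kHz, 2 kHz, 13 kHz, 18.5 kHz} → 4.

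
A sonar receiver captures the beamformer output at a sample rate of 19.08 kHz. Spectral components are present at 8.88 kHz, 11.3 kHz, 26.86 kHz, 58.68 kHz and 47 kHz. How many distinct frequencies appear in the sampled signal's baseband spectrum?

fs/2 = 9.54 kHz.
8.88 kHz ≤ fs/2 = 9.54 kHz, passes unchanged.
11.3 kHz > fs/2 = 9.54 kHz, folds to fs − 11.3 kHz = 7.78 kHz.
26.86 kHz mod fs = 7.78 kHz.
7.78 kHz ≤ fs/2 = 9.54 kHz, appears at 7.78 kHz.
58.68 kHz mod fs = 1.44 kHz.
1.44 kHz ≤ fs/2 = 9.54 kHz, appears at 1.44 kHz.
47 kHz mod fs = 8.84 kHz.
8.84 kHz ≤ fs/2 = 9.54 kHz, appears at 8.84 kHz.
Distinct values: {1.44 kHz, 7.78 kHz, 8.84 kHz, 8.88 kHz} → 4.

4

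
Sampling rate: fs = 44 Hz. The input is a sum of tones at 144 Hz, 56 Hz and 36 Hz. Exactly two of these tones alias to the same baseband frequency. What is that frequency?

12 Hz

fs/2 = 22 Hz.
144 Hz mod fs = 12 Hz.
12 Hz ≤ fs/2 = 22 Hz, appears at 12 Hz.
56 Hz mod fs = 12 Hz.
12 Hz ≤ fs/2 = 22 Hz, appears at 12 Hz.
36 Hz > fs/2 = 22 Hz, folds to fs − 36 Hz = 8 Hz.
56 Hz and 144 Hz both map to 12 Hz.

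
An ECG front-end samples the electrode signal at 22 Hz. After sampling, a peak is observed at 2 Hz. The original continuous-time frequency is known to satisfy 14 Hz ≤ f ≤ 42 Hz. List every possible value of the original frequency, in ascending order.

20 Hz, 24 Hz, 42 Hz

Frequencies that alias to 2 Hz are k·fs ± 2 Hz for integer k ≥ 0.
k=0: 2 Hz.
k=1: 20 Hz, 24 Hz.
k=2: 42 Hz, 46 Hz.
k=3: 64 Hz, 68 Hz.
Within [14 Hz, 42 Hz]: 20 Hz, 24 Hz, 42 Hz.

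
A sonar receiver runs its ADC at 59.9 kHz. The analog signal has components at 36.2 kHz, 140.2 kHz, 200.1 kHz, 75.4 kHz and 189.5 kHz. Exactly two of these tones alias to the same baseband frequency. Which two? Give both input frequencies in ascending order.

140.2 kHz, 200.1 kHz

fs/2 = 29.95 kHz.
36.2 kHz > fs/2 = 29.95 kHz, folds to fs − 36.2 kHz = 23.7 kHz.
140.2 kHz mod fs = 20.4 kHz.
20.4 kHz ≤ fs/2 = 29.95 kHz, appears at 20.4 kHz.
200.1 kHz mod fs = 20.4 kHz.
20.4 kHz ≤ fs/2 = 29.95 kHz, appears at 20.4 kHz.
75.4 kHz mod fs = 15.5 kHz.
15.5 kHz ≤ fs/2 = 29.95 kHz, appears at 15.5 kHz.
189.5 kHz mod fs = 9.8 kHz.
9.8 kHz ≤ fs/2 = 29.95 kHz, appears at 9.8 kHz.
140.2 kHz and 200.1 kHz both map to 20.4 kHz.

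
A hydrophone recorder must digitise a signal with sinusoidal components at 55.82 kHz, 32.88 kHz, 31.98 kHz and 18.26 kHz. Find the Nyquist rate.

Highest-frequency component: 55.82 kHz.
Nyquist rate = 2 × 55.82 kHz = 111.64 kHz.

111.64 kHz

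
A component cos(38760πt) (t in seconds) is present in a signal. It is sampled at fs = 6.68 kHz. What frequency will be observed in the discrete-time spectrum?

ω = 38760π rad/s → f = ω/(2π) = 19380 Hz = 19.38 kHz.
19.38 kHz mod fs = 6.02 kHz.
6.02 kHz > fs/2 = 3.34 kHz, folds to fs − 6.02 kHz = 0.66 kHz.

0.66 kHz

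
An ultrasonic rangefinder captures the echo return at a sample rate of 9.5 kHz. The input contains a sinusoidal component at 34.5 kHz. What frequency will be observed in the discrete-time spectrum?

3.5 kHz

34.5 kHz mod fs = 6 kHz.
6 kHz > fs/2 = 4.75 kHz, folds to fs − 6 kHz = 3.5 kHz.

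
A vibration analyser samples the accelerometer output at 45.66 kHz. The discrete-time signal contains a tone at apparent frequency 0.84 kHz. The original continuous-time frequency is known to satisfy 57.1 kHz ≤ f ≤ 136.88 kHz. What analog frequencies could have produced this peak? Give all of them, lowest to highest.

90.48 kHz, 92.16 kHz, 136.14 kHz

Frequencies that alias to 0.84 kHz are k·fs ± 0.84 kHz for integer k ≥ 0.
k=0: 0.84 kHz.
k=1: 44.82 kHz, 46.5 kHz.
k=2: 90.48 kHz, 92.16 kHz.
k=3: 136.14 kHz, 137.82 kHz.
k=4: 181.8 kHz, 183.48 kHz.
Within [57.1 kHz, 136.88 kHz]: 90.48 kHz, 92.16 kHz, 136.14 kHz.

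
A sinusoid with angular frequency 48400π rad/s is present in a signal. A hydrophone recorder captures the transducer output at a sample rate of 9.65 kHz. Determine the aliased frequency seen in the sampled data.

4.75 kHz

ω = 48400π rad/s → f = ω/(2π) = 24200 Hz = 24.2 kHz.
24.2 kHz mod fs = 4.9 kHz.
4.9 kHz > fs/2 = 4.825 kHz, folds to fs − 4.9 kHz = 4.75 kHz.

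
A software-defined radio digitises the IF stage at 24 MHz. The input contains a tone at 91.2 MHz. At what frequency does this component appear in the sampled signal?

91.2 MHz mod fs = 19.2 MHz.
19.2 MHz > fs/2 = 12 MHz, folds to fs − 19.2 MHz = 4.8 MHz.

4.8 MHz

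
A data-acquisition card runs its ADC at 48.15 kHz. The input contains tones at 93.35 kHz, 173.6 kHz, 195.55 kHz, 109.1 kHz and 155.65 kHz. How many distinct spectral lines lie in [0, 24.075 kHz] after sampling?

4

fs/2 = 24.075 kHz.
93.35 kHz mod fs = 45.2 kHz.
45.2 kHz > fs/2 = 24.075 kHz, folds to fs − 45.2 kHz = 2.95 kHz.
173.6 kHz mod fs = 29.15 kHz.
29.15 kHz > fs/2 = 24.075 kHz, folds to fs − 29.15 kHz = 19 kHz.
195.55 kHz mod fs = 2.95 kHz.
2.95 kHz ≤ fs/2 = 24.075 kHz, appears at 2.95 kHz.
109.1 kHz mod fs = 12.8 kHz.
12.8 kHz ≤ fs/2 = 24.075 kHz, appears at 12.8 kHz.
155.65 kHz mod fs = 11.2 kHz.
11.2 kHz ≤ fs/2 = 24.075 kHz, appears at 11.2 kHz.
Distinct values: {2.95 kHz, 11.2 kHz, 12.8 kHz, 19 kHz} → 4.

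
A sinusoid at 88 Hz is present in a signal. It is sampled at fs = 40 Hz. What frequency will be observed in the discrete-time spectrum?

8 Hz

88 Hz mod fs = 8 Hz.
8 Hz ≤ fs/2 = 20 Hz, appears at 8 Hz.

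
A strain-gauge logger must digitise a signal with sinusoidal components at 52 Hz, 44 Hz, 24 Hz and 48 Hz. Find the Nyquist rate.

104 Hz

Highest-frequency component: 52 Hz.
Nyquist rate = 2 × 52 Hz = 104 Hz.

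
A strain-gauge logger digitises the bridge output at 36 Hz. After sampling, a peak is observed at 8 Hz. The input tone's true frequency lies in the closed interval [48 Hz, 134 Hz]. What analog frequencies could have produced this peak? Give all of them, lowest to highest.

64 Hz, 80 Hz, 100 Hz, 116 Hz

Frequencies that alias to 8 Hz are k·fs ± 8 Hz for integer k ≥ 0.
k=0: 8 Hz.
k=1: 28 Hz, 44 Hz.
k=2: 64 Hz, 80 Hz.
k=3: 100 Hz, 116 Hz.
k=4: 136 Hz, 152 Hz.
Within [48 Hz, 134 Hz]: 64 Hz, 80 Hz, 100 Hz, 116 Hz.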